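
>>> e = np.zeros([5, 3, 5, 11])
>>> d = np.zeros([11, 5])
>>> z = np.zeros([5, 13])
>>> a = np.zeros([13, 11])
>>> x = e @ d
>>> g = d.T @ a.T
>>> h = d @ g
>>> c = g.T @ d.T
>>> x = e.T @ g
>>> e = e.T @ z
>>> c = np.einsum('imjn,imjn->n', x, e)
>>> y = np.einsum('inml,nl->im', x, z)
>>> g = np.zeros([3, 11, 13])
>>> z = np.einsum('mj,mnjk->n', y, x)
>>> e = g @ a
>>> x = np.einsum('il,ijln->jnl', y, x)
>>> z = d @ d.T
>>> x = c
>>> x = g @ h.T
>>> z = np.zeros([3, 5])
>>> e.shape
(3, 11, 11)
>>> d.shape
(11, 5)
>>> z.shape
(3, 5)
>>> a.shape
(13, 11)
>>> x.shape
(3, 11, 11)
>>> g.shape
(3, 11, 13)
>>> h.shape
(11, 13)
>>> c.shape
(13,)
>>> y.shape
(11, 3)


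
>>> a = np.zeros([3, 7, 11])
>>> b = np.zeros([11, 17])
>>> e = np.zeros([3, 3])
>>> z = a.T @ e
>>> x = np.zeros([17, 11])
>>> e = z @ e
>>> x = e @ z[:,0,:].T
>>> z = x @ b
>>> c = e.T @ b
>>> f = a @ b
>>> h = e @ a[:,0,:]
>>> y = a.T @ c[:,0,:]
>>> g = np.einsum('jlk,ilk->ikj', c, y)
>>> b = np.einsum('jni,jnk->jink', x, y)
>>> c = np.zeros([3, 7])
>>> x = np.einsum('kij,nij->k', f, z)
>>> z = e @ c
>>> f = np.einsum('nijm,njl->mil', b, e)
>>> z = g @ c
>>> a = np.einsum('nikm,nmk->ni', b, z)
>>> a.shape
(11, 11)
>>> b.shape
(11, 11, 7, 17)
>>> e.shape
(11, 7, 3)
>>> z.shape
(11, 17, 7)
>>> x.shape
(3,)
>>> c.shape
(3, 7)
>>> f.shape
(17, 11, 3)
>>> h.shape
(11, 7, 11)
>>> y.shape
(11, 7, 17)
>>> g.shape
(11, 17, 3)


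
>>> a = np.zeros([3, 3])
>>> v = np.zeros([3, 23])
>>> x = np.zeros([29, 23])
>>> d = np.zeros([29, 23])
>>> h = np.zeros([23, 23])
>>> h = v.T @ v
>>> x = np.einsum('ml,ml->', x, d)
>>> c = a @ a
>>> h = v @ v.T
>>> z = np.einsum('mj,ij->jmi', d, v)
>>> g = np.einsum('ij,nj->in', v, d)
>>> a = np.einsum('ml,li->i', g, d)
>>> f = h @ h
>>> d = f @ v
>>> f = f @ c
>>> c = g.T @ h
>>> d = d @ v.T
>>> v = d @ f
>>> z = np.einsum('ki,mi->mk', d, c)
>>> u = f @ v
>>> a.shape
(23,)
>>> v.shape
(3, 3)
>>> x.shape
()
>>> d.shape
(3, 3)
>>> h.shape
(3, 3)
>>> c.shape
(29, 3)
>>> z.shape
(29, 3)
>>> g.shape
(3, 29)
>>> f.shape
(3, 3)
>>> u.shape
(3, 3)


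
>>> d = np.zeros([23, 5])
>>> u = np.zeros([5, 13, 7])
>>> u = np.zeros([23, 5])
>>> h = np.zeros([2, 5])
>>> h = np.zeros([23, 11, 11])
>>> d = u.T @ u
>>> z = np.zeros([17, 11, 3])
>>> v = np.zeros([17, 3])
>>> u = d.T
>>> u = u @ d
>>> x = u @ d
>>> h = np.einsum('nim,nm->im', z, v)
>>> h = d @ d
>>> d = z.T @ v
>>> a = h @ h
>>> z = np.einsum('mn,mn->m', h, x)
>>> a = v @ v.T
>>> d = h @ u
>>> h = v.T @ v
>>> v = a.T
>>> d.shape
(5, 5)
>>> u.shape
(5, 5)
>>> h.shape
(3, 3)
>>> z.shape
(5,)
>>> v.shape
(17, 17)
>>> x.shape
(5, 5)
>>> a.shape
(17, 17)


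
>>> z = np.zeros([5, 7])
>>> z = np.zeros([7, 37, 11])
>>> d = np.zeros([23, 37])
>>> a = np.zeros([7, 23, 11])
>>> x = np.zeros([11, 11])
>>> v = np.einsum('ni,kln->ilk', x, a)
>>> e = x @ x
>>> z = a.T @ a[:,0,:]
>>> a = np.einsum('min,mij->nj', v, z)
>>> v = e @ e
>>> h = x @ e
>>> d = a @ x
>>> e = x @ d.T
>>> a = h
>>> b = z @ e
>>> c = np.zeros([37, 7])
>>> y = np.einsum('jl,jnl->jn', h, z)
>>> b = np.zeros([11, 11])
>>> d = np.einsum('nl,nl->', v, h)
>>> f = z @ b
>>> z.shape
(11, 23, 11)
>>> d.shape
()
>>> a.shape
(11, 11)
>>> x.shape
(11, 11)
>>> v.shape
(11, 11)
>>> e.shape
(11, 7)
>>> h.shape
(11, 11)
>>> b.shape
(11, 11)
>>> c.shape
(37, 7)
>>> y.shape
(11, 23)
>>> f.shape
(11, 23, 11)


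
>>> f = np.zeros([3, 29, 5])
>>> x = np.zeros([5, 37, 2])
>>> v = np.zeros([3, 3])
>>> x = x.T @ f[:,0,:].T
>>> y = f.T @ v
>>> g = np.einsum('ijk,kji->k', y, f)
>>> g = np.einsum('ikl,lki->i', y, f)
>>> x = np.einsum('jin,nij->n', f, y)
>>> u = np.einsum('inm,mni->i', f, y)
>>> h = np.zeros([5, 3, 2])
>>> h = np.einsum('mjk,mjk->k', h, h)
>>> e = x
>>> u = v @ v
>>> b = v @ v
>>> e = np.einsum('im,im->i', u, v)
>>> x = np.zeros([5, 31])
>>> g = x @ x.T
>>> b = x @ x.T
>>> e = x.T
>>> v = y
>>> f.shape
(3, 29, 5)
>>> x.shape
(5, 31)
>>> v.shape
(5, 29, 3)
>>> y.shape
(5, 29, 3)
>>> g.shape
(5, 5)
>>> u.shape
(3, 3)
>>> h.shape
(2,)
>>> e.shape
(31, 5)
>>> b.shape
(5, 5)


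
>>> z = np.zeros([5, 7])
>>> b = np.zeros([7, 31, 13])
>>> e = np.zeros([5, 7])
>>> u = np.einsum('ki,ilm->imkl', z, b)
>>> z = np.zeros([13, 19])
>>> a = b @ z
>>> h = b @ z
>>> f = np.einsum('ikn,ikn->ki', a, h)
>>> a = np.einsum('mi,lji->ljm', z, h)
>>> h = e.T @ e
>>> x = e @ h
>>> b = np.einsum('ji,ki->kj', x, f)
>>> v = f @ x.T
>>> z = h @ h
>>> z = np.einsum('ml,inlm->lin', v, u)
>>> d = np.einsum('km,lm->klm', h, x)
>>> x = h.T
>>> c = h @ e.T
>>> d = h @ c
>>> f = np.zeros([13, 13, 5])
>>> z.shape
(5, 7, 13)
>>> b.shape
(31, 5)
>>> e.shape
(5, 7)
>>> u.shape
(7, 13, 5, 31)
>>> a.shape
(7, 31, 13)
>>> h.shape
(7, 7)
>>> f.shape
(13, 13, 5)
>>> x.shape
(7, 7)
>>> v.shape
(31, 5)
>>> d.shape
(7, 5)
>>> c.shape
(7, 5)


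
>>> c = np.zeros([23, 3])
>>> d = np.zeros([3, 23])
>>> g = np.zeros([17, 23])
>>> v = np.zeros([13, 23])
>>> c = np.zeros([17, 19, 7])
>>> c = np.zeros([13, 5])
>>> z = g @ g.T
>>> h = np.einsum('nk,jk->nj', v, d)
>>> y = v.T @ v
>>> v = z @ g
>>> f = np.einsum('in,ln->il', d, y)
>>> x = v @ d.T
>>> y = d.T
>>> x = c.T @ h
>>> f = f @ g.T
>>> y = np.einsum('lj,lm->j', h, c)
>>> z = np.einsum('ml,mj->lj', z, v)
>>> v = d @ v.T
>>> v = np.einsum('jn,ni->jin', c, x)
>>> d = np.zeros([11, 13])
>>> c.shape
(13, 5)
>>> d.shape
(11, 13)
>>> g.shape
(17, 23)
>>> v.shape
(13, 3, 5)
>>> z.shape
(17, 23)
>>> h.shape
(13, 3)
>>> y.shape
(3,)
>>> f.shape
(3, 17)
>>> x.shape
(5, 3)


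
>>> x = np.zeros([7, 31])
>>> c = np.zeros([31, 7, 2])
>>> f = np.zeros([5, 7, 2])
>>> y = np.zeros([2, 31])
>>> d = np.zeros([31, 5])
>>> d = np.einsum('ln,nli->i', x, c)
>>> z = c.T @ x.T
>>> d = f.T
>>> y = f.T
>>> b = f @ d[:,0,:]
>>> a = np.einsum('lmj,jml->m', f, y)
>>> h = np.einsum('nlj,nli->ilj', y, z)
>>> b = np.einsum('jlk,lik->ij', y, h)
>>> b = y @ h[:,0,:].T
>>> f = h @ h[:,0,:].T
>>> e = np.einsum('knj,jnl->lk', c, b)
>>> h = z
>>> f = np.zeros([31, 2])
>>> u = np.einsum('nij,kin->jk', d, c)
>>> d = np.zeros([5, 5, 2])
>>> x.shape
(7, 31)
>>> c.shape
(31, 7, 2)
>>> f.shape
(31, 2)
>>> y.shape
(2, 7, 5)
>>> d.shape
(5, 5, 2)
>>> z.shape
(2, 7, 7)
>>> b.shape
(2, 7, 7)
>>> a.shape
(7,)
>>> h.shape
(2, 7, 7)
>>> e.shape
(7, 31)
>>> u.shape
(5, 31)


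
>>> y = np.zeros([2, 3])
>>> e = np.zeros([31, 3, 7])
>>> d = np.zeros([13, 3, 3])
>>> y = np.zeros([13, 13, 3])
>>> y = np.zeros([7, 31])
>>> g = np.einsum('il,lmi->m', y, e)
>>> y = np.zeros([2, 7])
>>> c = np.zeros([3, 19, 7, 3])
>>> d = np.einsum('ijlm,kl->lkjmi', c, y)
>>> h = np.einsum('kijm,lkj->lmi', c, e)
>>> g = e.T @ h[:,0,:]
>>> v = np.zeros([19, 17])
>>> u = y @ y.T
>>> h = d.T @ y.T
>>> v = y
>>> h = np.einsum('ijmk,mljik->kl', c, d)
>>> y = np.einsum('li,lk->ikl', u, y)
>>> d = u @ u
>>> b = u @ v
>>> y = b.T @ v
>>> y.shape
(7, 7)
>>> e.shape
(31, 3, 7)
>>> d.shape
(2, 2)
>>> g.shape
(7, 3, 19)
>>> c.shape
(3, 19, 7, 3)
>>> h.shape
(3, 2)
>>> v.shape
(2, 7)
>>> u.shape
(2, 2)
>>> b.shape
(2, 7)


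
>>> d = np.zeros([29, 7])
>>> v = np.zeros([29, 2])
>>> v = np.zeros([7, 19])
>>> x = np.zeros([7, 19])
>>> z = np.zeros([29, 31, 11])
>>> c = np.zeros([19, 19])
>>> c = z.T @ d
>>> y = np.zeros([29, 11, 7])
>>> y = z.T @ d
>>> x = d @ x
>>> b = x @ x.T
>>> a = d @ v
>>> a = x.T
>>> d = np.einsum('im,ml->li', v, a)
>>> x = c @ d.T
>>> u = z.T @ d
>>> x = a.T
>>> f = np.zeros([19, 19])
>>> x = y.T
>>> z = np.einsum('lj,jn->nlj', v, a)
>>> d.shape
(29, 7)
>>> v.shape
(7, 19)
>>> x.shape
(7, 31, 11)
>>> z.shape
(29, 7, 19)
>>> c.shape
(11, 31, 7)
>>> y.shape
(11, 31, 7)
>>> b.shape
(29, 29)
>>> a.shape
(19, 29)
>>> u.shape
(11, 31, 7)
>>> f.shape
(19, 19)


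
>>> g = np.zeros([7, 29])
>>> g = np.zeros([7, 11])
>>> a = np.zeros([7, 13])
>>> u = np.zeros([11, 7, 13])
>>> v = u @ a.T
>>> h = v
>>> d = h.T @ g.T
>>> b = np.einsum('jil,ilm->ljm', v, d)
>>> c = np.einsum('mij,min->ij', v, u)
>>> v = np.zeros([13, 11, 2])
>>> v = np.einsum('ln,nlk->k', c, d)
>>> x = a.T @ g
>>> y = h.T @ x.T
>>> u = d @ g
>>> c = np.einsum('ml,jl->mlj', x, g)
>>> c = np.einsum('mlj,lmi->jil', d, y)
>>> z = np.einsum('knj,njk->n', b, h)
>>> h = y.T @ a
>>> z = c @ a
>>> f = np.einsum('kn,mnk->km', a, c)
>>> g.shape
(7, 11)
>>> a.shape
(7, 13)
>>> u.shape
(7, 7, 11)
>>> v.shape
(7,)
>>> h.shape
(13, 7, 13)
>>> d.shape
(7, 7, 7)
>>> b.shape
(7, 11, 7)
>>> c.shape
(7, 13, 7)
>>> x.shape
(13, 11)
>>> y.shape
(7, 7, 13)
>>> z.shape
(7, 13, 13)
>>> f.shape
(7, 7)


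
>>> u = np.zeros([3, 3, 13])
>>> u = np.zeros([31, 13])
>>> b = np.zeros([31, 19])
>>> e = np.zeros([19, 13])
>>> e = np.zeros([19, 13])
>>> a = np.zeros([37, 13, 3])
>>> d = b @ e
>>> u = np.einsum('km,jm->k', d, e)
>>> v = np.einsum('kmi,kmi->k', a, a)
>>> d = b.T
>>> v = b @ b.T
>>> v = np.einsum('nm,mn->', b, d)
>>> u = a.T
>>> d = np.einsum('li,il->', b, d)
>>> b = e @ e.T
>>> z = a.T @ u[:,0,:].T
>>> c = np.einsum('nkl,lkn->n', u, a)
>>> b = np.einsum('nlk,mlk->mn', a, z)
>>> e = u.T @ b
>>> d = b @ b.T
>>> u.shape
(3, 13, 37)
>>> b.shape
(3, 37)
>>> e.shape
(37, 13, 37)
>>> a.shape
(37, 13, 3)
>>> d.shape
(3, 3)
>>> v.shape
()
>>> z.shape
(3, 13, 3)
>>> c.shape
(3,)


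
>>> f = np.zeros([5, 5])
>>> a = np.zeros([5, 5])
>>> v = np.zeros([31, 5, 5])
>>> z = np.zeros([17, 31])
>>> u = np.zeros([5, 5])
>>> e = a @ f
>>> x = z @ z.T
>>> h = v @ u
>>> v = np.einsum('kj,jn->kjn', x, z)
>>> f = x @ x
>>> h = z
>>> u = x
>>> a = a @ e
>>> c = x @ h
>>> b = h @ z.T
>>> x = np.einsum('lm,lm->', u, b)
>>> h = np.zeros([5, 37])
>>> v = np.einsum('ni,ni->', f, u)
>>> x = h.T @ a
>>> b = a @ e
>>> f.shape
(17, 17)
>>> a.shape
(5, 5)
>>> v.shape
()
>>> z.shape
(17, 31)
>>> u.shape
(17, 17)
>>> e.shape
(5, 5)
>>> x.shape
(37, 5)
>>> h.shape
(5, 37)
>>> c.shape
(17, 31)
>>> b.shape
(5, 5)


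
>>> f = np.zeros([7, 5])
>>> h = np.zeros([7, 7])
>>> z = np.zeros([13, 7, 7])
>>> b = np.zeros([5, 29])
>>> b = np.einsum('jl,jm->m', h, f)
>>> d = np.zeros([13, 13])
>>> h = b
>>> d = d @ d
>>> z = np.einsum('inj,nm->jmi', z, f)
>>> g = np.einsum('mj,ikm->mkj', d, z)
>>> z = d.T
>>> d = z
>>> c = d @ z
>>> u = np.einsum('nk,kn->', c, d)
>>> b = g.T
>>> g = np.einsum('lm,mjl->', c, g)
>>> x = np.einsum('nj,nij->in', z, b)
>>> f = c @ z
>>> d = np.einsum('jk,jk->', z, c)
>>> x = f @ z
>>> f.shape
(13, 13)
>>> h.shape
(5,)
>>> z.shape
(13, 13)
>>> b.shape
(13, 5, 13)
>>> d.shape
()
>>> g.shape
()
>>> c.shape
(13, 13)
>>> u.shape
()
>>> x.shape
(13, 13)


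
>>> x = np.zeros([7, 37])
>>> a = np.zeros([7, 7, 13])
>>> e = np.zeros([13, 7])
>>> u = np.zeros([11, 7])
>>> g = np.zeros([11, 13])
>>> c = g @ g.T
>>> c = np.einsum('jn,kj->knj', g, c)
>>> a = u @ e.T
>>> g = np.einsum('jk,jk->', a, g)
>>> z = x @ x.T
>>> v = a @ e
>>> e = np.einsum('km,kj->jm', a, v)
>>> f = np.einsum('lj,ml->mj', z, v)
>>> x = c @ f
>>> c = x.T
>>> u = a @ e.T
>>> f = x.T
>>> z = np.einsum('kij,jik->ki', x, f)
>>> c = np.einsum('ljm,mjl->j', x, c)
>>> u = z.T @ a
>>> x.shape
(11, 13, 7)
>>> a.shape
(11, 13)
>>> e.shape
(7, 13)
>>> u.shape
(13, 13)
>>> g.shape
()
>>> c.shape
(13,)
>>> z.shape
(11, 13)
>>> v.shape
(11, 7)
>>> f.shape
(7, 13, 11)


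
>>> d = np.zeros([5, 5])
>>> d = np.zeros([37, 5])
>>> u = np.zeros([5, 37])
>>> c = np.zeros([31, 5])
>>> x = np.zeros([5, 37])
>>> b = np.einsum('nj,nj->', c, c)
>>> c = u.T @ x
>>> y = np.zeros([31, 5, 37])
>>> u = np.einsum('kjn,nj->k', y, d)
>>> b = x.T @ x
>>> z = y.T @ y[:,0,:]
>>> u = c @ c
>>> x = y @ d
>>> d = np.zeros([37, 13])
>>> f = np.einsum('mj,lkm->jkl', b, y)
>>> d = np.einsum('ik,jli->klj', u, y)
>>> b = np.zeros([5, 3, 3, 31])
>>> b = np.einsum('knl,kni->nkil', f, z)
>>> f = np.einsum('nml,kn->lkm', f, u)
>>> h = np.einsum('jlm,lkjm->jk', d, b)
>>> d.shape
(37, 5, 31)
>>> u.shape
(37, 37)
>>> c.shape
(37, 37)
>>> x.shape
(31, 5, 5)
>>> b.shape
(5, 37, 37, 31)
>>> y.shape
(31, 5, 37)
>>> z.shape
(37, 5, 37)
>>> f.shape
(31, 37, 5)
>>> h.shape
(37, 37)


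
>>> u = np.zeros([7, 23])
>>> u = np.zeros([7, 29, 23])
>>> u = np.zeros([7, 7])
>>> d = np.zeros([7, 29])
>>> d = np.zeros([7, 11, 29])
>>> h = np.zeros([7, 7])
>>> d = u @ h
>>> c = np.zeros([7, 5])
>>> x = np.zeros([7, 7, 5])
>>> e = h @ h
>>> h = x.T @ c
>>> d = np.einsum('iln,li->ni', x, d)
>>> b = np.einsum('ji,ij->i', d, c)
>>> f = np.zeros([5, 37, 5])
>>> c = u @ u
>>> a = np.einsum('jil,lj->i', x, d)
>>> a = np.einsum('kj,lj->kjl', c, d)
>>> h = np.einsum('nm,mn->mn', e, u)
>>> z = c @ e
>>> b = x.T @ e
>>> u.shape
(7, 7)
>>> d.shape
(5, 7)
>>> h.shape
(7, 7)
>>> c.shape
(7, 7)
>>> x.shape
(7, 7, 5)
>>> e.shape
(7, 7)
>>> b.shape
(5, 7, 7)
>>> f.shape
(5, 37, 5)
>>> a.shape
(7, 7, 5)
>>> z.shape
(7, 7)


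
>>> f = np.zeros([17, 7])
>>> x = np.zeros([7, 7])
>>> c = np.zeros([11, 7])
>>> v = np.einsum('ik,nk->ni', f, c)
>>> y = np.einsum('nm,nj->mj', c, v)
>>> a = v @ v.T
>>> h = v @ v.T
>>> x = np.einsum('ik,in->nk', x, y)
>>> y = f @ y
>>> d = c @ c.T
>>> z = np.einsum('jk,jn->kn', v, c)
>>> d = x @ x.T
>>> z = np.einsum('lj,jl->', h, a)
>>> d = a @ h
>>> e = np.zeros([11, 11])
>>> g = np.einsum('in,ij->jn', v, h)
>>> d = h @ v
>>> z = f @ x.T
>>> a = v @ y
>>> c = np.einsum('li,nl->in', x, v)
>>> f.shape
(17, 7)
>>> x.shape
(17, 7)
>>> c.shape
(7, 11)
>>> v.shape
(11, 17)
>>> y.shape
(17, 17)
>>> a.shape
(11, 17)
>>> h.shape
(11, 11)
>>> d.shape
(11, 17)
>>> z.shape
(17, 17)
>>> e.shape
(11, 11)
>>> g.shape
(11, 17)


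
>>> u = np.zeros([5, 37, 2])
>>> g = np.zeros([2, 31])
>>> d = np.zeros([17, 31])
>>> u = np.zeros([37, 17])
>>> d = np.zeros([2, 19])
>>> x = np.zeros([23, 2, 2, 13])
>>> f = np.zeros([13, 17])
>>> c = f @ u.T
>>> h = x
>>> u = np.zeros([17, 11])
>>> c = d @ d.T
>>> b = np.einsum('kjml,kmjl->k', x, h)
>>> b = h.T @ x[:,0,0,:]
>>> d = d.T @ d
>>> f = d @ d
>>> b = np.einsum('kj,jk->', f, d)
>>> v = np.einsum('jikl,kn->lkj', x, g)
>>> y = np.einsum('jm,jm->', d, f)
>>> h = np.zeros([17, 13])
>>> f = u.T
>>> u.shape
(17, 11)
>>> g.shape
(2, 31)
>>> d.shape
(19, 19)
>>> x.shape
(23, 2, 2, 13)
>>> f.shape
(11, 17)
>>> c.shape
(2, 2)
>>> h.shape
(17, 13)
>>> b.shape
()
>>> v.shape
(13, 2, 23)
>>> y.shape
()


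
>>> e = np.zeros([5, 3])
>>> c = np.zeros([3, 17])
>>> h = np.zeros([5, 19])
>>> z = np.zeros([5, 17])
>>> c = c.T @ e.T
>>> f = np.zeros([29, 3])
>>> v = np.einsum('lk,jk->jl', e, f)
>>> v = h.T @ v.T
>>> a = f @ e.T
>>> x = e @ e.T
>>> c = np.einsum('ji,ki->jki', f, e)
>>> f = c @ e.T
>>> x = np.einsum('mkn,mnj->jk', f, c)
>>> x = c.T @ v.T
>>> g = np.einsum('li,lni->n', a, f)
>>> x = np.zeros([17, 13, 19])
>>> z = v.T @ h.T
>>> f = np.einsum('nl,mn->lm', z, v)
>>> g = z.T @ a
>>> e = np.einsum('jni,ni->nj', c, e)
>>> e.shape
(5, 29)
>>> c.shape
(29, 5, 3)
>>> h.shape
(5, 19)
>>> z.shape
(29, 5)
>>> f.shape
(5, 19)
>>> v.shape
(19, 29)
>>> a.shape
(29, 5)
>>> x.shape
(17, 13, 19)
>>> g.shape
(5, 5)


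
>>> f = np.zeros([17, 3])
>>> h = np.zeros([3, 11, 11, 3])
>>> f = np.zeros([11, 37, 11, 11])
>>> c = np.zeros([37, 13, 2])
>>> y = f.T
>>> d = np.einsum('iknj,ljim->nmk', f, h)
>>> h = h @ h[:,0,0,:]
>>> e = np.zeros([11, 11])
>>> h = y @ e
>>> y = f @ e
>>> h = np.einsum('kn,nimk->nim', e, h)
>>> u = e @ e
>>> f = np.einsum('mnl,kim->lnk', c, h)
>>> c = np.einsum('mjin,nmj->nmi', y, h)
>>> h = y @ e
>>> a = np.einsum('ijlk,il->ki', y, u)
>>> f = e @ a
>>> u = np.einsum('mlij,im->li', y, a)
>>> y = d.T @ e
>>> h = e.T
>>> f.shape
(11, 11)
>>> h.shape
(11, 11)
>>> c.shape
(11, 11, 11)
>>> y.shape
(37, 3, 11)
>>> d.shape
(11, 3, 37)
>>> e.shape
(11, 11)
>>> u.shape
(37, 11)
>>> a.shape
(11, 11)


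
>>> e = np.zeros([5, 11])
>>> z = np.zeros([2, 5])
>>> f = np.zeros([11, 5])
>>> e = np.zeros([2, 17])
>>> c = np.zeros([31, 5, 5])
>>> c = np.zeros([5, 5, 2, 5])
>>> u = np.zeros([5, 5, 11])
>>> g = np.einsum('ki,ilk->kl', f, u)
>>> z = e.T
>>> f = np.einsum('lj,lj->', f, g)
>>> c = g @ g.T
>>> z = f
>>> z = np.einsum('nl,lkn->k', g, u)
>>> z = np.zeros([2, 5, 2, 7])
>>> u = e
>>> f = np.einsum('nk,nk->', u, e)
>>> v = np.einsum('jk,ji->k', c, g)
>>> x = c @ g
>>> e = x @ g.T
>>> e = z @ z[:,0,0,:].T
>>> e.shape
(2, 5, 2, 2)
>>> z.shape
(2, 5, 2, 7)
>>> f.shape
()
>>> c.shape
(11, 11)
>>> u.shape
(2, 17)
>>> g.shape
(11, 5)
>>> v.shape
(11,)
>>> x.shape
(11, 5)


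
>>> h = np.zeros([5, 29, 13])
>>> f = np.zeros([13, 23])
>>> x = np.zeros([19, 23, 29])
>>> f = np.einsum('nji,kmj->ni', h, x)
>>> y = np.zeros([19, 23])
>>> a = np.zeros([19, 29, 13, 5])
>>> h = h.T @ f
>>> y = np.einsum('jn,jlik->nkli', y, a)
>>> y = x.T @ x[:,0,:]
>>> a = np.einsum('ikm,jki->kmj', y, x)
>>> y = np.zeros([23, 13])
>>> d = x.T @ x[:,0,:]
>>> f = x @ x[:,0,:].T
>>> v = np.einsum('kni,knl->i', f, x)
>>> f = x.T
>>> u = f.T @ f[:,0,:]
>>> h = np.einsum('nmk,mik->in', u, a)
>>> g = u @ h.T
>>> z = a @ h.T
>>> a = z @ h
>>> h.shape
(29, 19)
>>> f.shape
(29, 23, 19)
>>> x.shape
(19, 23, 29)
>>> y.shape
(23, 13)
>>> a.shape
(23, 29, 19)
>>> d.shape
(29, 23, 29)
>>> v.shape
(19,)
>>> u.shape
(19, 23, 19)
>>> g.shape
(19, 23, 29)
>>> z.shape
(23, 29, 29)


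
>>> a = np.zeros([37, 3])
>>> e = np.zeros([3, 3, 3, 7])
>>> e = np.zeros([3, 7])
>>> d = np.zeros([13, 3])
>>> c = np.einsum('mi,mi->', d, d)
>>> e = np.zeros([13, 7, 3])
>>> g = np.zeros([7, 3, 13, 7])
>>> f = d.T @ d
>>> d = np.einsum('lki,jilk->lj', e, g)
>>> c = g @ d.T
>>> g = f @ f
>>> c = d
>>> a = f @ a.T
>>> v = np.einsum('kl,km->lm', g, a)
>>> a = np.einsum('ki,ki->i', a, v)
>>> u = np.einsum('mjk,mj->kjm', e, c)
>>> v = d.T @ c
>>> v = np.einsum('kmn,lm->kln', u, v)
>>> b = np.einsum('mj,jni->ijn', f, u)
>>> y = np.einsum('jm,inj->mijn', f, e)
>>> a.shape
(37,)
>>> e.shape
(13, 7, 3)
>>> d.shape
(13, 7)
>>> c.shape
(13, 7)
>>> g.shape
(3, 3)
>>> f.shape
(3, 3)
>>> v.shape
(3, 7, 13)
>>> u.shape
(3, 7, 13)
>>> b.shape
(13, 3, 7)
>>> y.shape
(3, 13, 3, 7)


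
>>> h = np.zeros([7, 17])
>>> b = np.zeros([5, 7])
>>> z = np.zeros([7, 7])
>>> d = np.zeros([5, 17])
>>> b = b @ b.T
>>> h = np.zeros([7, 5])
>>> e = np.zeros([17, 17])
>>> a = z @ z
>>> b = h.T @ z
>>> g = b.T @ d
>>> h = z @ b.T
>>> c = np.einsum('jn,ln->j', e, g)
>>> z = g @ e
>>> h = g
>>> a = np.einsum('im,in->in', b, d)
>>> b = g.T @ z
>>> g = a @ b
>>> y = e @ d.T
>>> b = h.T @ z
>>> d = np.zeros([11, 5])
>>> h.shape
(7, 17)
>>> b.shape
(17, 17)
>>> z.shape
(7, 17)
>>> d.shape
(11, 5)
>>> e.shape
(17, 17)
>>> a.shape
(5, 17)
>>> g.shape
(5, 17)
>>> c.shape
(17,)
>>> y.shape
(17, 5)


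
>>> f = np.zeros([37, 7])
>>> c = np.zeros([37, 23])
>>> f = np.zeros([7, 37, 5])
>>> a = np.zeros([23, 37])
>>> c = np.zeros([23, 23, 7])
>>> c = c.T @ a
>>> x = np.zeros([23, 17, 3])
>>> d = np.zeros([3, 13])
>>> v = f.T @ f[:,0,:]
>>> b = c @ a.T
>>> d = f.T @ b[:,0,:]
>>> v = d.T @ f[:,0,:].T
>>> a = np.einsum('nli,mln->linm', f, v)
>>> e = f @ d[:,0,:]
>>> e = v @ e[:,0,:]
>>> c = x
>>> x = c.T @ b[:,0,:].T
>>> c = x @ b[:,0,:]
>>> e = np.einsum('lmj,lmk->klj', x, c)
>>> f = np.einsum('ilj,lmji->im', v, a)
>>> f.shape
(23, 5)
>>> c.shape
(3, 17, 23)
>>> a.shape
(37, 5, 7, 23)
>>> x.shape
(3, 17, 7)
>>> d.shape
(5, 37, 23)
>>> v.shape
(23, 37, 7)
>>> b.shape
(7, 23, 23)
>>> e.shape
(23, 3, 7)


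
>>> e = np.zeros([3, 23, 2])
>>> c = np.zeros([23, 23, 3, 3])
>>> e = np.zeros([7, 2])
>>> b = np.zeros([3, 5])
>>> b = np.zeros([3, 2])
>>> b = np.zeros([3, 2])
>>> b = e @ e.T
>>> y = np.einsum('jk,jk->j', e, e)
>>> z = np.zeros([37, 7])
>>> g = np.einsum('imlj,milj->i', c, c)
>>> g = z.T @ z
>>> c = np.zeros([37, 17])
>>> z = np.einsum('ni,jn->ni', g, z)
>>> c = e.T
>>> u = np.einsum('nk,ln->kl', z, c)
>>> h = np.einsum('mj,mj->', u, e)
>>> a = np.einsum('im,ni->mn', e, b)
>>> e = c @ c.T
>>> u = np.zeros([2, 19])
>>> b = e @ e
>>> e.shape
(2, 2)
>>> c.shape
(2, 7)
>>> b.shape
(2, 2)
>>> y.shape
(7,)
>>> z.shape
(7, 7)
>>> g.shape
(7, 7)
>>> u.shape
(2, 19)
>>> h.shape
()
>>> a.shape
(2, 7)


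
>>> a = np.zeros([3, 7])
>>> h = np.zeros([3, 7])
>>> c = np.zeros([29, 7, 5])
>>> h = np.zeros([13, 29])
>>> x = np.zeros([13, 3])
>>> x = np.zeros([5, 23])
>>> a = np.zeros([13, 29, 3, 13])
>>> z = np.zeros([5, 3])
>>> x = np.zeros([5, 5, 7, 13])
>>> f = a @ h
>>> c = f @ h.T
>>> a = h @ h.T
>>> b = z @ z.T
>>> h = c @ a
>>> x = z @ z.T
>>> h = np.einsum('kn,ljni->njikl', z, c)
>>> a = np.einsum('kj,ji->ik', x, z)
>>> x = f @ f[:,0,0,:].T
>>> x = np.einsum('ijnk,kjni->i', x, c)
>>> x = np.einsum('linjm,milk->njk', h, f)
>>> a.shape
(3, 5)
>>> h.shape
(3, 29, 13, 5, 13)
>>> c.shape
(13, 29, 3, 13)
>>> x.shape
(13, 5, 29)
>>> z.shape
(5, 3)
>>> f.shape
(13, 29, 3, 29)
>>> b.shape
(5, 5)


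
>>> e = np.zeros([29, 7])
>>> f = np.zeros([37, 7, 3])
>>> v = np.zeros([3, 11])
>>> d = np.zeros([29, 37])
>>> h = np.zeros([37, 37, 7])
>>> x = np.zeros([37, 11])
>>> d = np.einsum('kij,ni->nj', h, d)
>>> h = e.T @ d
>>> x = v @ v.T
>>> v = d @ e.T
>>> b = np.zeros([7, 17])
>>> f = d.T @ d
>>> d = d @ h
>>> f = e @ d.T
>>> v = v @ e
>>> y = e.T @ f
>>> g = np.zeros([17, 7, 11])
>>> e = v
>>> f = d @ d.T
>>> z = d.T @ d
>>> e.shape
(29, 7)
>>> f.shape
(29, 29)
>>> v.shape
(29, 7)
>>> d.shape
(29, 7)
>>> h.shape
(7, 7)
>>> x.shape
(3, 3)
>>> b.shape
(7, 17)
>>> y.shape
(7, 29)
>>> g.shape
(17, 7, 11)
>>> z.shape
(7, 7)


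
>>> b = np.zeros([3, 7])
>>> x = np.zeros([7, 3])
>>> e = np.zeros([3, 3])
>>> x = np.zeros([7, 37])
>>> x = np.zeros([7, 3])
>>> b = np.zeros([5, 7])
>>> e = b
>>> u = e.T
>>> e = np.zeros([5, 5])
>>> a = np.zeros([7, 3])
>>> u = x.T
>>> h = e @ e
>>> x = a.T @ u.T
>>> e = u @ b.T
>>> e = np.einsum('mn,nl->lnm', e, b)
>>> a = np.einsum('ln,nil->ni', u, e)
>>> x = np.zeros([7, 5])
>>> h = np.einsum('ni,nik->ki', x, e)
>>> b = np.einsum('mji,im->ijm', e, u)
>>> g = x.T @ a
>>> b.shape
(3, 5, 7)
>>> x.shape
(7, 5)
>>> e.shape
(7, 5, 3)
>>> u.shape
(3, 7)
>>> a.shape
(7, 5)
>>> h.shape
(3, 5)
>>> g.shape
(5, 5)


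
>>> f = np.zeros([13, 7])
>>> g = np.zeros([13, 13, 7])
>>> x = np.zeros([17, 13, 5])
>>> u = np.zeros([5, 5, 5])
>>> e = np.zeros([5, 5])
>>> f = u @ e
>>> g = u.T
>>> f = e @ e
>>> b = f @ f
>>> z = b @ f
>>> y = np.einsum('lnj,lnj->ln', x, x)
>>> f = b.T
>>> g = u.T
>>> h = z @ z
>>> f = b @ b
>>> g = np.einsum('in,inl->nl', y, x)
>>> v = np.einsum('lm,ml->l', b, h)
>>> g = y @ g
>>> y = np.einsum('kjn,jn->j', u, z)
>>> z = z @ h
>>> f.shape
(5, 5)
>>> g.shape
(17, 5)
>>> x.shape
(17, 13, 5)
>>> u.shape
(5, 5, 5)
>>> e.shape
(5, 5)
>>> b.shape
(5, 5)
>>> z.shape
(5, 5)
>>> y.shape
(5,)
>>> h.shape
(5, 5)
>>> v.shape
(5,)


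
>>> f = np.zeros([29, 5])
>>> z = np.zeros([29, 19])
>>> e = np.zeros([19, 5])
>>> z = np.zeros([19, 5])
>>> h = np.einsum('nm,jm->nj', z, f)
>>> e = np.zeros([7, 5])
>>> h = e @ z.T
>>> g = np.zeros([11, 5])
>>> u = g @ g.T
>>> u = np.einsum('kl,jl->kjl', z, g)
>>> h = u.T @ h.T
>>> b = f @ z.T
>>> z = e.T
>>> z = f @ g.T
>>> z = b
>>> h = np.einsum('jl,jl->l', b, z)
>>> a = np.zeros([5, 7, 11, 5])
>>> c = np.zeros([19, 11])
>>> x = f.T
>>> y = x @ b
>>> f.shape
(29, 5)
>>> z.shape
(29, 19)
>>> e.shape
(7, 5)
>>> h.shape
(19,)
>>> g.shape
(11, 5)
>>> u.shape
(19, 11, 5)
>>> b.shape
(29, 19)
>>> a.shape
(5, 7, 11, 5)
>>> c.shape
(19, 11)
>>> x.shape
(5, 29)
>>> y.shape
(5, 19)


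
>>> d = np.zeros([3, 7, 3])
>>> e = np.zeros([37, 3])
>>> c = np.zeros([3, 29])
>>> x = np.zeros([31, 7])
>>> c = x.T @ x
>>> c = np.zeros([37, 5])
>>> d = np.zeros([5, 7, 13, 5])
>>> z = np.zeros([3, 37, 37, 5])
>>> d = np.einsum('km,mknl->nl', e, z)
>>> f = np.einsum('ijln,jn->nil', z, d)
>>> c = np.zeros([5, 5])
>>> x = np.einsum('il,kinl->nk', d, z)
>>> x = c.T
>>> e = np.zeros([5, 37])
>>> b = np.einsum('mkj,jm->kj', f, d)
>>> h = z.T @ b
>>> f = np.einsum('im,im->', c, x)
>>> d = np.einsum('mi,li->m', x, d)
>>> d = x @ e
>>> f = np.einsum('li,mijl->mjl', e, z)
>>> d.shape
(5, 37)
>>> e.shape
(5, 37)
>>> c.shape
(5, 5)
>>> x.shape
(5, 5)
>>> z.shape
(3, 37, 37, 5)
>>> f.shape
(3, 37, 5)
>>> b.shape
(3, 37)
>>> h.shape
(5, 37, 37, 37)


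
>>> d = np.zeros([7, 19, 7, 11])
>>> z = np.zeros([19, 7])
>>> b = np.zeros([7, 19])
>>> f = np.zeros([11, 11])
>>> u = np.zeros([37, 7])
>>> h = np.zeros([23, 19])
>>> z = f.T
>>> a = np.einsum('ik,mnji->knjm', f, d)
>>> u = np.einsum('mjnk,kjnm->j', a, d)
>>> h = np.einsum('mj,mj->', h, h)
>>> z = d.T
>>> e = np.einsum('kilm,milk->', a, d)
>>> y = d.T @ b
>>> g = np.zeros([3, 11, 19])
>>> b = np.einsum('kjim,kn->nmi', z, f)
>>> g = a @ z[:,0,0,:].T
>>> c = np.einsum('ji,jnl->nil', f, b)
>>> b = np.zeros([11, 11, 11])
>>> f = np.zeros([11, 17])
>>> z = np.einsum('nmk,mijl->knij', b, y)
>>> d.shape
(7, 19, 7, 11)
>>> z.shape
(11, 11, 7, 19)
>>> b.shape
(11, 11, 11)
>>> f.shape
(11, 17)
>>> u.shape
(19,)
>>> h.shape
()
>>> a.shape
(11, 19, 7, 7)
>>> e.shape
()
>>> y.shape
(11, 7, 19, 19)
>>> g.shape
(11, 19, 7, 11)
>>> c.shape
(7, 11, 19)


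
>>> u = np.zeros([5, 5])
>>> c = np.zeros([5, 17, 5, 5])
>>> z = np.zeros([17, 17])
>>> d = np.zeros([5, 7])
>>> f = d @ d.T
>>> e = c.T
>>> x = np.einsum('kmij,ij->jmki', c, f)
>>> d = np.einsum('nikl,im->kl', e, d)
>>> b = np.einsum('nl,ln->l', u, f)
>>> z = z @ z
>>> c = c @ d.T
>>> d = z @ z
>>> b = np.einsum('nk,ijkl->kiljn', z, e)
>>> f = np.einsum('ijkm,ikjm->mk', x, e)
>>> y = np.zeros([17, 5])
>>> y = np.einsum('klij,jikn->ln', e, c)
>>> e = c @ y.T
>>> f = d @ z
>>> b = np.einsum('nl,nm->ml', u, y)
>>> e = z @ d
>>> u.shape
(5, 5)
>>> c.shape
(5, 17, 5, 17)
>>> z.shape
(17, 17)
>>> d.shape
(17, 17)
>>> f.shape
(17, 17)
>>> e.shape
(17, 17)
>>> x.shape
(5, 17, 5, 5)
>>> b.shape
(17, 5)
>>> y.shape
(5, 17)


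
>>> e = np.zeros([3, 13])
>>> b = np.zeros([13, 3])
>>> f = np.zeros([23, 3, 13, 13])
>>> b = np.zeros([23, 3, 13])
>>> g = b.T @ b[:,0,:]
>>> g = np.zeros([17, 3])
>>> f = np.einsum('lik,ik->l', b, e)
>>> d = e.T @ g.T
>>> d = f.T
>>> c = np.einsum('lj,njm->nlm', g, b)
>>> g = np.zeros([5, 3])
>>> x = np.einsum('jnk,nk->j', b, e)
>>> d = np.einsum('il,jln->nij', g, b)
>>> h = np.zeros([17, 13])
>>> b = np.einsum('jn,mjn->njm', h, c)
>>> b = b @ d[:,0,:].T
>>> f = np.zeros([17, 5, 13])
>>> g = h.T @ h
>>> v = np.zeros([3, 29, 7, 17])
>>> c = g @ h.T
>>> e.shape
(3, 13)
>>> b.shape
(13, 17, 13)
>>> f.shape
(17, 5, 13)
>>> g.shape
(13, 13)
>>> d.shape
(13, 5, 23)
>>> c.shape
(13, 17)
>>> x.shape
(23,)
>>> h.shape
(17, 13)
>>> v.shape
(3, 29, 7, 17)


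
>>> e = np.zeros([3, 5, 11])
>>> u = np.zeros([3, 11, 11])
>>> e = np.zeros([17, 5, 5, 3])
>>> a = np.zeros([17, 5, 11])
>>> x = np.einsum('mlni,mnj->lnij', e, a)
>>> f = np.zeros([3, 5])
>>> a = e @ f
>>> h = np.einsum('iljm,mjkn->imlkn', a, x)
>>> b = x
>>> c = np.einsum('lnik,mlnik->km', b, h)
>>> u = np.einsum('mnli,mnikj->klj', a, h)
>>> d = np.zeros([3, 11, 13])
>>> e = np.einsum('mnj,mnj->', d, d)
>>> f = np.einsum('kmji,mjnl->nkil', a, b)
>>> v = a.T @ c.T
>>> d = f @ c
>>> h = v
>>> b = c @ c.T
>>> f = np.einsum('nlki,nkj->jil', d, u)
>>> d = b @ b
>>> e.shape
()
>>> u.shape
(3, 5, 11)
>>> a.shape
(17, 5, 5, 5)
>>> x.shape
(5, 5, 3, 11)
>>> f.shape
(11, 17, 17)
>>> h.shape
(5, 5, 5, 11)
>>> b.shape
(11, 11)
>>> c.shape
(11, 17)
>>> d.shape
(11, 11)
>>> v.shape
(5, 5, 5, 11)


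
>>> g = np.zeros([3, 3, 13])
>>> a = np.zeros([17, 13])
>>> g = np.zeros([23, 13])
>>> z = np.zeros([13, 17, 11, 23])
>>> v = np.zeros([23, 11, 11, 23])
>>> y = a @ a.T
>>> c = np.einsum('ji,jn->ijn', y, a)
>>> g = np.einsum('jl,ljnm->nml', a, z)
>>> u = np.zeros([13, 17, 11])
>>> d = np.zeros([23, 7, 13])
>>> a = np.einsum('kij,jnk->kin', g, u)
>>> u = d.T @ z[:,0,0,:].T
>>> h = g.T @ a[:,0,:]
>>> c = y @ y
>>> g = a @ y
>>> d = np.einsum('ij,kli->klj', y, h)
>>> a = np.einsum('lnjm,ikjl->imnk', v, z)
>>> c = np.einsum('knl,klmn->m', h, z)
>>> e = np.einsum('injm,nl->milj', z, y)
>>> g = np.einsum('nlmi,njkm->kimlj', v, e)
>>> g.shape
(17, 23, 11, 11, 13)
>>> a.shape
(13, 23, 11, 17)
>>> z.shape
(13, 17, 11, 23)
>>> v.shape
(23, 11, 11, 23)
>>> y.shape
(17, 17)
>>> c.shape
(11,)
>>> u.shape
(13, 7, 13)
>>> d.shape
(13, 23, 17)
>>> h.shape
(13, 23, 17)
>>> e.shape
(23, 13, 17, 11)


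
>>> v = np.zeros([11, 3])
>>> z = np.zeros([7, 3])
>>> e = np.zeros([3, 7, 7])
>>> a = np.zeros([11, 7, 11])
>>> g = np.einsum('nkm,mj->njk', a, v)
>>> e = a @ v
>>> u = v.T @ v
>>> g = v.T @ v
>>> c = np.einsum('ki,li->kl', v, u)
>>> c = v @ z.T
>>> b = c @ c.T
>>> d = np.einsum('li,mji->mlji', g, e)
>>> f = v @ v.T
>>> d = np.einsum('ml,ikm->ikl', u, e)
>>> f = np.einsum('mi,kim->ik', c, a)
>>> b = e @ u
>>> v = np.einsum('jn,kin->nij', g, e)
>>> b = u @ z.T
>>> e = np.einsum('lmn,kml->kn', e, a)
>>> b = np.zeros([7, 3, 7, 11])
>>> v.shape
(3, 7, 3)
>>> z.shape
(7, 3)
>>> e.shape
(11, 3)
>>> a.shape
(11, 7, 11)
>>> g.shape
(3, 3)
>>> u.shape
(3, 3)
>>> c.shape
(11, 7)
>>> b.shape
(7, 3, 7, 11)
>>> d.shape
(11, 7, 3)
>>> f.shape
(7, 11)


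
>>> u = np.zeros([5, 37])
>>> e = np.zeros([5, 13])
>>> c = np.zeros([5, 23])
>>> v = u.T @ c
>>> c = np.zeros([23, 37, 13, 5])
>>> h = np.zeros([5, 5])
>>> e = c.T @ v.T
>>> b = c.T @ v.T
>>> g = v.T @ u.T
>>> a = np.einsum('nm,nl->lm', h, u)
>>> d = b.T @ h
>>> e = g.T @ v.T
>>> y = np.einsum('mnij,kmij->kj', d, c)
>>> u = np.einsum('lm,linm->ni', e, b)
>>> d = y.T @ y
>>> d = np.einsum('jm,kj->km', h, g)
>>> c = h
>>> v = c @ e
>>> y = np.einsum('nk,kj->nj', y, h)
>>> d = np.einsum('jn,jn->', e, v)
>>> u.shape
(37, 13)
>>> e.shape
(5, 37)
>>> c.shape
(5, 5)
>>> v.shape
(5, 37)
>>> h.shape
(5, 5)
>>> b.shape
(5, 13, 37, 37)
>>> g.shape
(23, 5)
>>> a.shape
(37, 5)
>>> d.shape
()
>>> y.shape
(23, 5)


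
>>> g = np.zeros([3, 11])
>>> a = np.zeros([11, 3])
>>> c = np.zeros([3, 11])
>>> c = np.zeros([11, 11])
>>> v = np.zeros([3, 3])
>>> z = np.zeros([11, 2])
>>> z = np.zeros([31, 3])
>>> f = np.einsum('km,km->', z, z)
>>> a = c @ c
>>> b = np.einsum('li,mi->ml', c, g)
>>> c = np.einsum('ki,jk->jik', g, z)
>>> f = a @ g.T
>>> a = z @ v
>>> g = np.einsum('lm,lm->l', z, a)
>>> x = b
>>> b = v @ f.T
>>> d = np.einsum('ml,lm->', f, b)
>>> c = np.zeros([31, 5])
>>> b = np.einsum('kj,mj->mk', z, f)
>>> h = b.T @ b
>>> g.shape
(31,)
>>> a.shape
(31, 3)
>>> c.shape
(31, 5)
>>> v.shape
(3, 3)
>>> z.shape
(31, 3)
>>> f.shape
(11, 3)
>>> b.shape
(11, 31)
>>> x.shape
(3, 11)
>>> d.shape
()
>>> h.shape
(31, 31)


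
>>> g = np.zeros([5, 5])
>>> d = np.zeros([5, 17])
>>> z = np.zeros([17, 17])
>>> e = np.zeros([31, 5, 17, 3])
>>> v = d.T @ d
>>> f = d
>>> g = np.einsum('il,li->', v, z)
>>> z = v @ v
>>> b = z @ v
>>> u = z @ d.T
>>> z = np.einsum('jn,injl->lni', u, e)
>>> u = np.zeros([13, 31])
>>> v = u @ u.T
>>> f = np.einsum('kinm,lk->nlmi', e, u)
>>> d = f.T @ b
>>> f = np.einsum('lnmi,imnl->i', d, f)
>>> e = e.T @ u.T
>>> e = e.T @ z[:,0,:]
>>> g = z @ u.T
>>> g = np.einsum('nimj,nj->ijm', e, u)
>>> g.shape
(5, 31, 17)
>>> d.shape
(5, 3, 13, 17)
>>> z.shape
(3, 5, 31)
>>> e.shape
(13, 5, 17, 31)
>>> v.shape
(13, 13)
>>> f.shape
(17,)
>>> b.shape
(17, 17)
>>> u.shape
(13, 31)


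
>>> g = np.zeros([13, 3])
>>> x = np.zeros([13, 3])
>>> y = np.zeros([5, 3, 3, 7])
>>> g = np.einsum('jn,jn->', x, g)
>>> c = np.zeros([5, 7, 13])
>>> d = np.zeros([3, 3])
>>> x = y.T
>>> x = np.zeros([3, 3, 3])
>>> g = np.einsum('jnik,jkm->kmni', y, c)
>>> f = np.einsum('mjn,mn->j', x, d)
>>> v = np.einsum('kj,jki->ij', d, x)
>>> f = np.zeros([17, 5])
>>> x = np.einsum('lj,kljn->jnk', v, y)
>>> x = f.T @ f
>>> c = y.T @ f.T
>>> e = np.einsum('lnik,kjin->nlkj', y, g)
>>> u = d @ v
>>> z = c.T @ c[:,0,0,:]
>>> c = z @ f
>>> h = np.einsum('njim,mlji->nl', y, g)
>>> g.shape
(7, 13, 3, 3)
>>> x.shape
(5, 5)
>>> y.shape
(5, 3, 3, 7)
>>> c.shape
(17, 3, 3, 5)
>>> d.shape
(3, 3)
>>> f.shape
(17, 5)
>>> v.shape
(3, 3)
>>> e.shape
(3, 5, 7, 13)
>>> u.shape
(3, 3)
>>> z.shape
(17, 3, 3, 17)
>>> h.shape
(5, 13)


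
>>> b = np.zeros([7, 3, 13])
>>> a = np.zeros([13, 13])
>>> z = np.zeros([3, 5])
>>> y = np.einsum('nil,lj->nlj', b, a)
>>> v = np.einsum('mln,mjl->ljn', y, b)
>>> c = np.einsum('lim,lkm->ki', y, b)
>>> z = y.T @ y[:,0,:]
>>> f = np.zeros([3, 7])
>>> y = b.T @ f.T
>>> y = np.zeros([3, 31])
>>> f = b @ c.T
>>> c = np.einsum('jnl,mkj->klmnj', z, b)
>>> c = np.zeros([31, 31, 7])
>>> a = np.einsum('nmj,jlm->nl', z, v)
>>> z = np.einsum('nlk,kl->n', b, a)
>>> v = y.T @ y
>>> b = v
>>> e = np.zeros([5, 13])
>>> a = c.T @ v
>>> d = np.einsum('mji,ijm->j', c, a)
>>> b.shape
(31, 31)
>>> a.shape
(7, 31, 31)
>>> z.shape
(7,)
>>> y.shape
(3, 31)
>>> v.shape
(31, 31)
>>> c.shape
(31, 31, 7)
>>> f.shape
(7, 3, 3)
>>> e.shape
(5, 13)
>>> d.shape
(31,)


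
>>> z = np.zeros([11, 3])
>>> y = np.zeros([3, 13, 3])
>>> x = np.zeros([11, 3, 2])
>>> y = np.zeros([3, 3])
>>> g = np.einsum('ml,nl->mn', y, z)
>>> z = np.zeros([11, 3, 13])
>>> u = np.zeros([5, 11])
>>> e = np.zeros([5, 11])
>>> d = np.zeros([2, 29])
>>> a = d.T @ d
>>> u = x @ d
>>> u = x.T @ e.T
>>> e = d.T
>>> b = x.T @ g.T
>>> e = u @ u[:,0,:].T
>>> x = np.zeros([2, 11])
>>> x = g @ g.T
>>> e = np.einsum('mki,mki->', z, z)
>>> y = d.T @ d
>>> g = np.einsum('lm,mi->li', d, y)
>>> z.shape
(11, 3, 13)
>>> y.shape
(29, 29)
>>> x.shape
(3, 3)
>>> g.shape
(2, 29)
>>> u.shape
(2, 3, 5)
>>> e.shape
()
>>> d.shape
(2, 29)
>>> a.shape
(29, 29)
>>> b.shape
(2, 3, 3)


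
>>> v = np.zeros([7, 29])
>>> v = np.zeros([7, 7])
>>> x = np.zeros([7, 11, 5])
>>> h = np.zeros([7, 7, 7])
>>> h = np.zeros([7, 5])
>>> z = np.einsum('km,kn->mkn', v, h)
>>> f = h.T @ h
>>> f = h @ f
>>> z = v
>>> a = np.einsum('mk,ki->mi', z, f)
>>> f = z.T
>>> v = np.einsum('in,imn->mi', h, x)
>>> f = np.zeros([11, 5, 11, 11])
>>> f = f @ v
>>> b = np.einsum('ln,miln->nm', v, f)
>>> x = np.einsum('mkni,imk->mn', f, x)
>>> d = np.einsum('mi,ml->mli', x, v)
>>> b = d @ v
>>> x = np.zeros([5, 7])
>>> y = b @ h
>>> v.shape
(11, 7)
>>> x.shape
(5, 7)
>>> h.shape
(7, 5)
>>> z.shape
(7, 7)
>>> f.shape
(11, 5, 11, 7)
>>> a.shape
(7, 5)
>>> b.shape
(11, 7, 7)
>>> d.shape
(11, 7, 11)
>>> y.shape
(11, 7, 5)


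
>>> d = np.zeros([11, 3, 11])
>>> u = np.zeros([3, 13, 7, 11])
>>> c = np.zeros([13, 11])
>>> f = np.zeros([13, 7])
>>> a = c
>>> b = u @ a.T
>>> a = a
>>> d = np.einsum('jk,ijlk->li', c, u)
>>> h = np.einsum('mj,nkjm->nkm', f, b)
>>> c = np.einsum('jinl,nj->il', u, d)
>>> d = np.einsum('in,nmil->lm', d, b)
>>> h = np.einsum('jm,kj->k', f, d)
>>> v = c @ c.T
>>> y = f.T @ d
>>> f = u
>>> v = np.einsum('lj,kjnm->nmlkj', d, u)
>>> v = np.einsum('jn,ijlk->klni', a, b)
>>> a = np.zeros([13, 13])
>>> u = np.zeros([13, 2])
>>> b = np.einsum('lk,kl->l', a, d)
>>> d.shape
(13, 13)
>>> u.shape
(13, 2)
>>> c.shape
(13, 11)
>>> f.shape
(3, 13, 7, 11)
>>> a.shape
(13, 13)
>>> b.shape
(13,)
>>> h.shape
(13,)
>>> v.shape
(13, 7, 11, 3)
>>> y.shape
(7, 13)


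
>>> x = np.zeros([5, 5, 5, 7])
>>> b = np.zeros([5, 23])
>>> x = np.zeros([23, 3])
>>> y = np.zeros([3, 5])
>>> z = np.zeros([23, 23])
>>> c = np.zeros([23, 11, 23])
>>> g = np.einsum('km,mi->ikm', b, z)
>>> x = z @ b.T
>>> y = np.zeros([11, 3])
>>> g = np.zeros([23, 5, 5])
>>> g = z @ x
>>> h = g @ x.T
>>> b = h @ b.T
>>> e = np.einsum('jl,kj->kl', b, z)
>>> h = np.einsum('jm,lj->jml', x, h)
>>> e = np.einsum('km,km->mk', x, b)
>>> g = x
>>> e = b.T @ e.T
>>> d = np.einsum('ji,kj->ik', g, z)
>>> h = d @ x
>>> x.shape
(23, 5)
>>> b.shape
(23, 5)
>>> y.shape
(11, 3)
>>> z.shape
(23, 23)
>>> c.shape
(23, 11, 23)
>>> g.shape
(23, 5)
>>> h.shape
(5, 5)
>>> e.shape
(5, 5)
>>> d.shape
(5, 23)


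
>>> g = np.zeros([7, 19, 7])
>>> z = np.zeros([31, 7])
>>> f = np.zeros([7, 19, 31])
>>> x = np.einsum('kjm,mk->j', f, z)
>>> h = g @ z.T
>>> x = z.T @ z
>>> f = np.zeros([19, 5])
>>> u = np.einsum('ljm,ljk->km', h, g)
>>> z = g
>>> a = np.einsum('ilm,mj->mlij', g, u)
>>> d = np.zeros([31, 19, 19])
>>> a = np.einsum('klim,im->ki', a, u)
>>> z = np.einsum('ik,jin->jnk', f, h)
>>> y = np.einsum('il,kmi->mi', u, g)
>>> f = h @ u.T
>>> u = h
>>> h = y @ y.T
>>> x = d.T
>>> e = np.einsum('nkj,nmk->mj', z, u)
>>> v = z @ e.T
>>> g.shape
(7, 19, 7)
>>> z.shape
(7, 31, 5)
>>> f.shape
(7, 19, 7)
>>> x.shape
(19, 19, 31)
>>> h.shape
(19, 19)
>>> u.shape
(7, 19, 31)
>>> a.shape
(7, 7)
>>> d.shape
(31, 19, 19)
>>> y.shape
(19, 7)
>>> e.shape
(19, 5)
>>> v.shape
(7, 31, 19)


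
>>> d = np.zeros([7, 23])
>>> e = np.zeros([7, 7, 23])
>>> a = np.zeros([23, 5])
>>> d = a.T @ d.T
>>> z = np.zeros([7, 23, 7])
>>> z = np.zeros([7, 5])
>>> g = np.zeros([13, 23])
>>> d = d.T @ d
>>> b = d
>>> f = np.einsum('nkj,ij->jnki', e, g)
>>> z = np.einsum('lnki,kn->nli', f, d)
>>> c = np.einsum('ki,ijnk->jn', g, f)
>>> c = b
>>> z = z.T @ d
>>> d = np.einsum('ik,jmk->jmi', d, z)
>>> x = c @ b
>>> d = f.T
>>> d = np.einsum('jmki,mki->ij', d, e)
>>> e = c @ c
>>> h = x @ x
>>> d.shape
(23, 13)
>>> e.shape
(7, 7)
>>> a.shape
(23, 5)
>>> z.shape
(13, 23, 7)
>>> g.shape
(13, 23)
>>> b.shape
(7, 7)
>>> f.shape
(23, 7, 7, 13)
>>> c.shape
(7, 7)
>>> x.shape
(7, 7)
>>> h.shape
(7, 7)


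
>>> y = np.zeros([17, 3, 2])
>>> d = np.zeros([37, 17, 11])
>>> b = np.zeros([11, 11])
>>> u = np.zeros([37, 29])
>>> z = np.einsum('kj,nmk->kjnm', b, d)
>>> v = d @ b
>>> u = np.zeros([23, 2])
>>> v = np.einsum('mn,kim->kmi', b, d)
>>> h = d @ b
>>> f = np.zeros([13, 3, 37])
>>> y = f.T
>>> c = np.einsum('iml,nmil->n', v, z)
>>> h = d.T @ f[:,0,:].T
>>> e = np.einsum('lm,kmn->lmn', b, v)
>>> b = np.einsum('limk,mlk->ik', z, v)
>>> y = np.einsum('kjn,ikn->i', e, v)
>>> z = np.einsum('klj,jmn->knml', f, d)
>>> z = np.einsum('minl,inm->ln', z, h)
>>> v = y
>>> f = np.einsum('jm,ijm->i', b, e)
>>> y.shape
(37,)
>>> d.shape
(37, 17, 11)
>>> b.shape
(11, 17)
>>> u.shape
(23, 2)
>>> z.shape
(3, 17)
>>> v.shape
(37,)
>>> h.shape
(11, 17, 13)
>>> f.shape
(11,)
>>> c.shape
(11,)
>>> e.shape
(11, 11, 17)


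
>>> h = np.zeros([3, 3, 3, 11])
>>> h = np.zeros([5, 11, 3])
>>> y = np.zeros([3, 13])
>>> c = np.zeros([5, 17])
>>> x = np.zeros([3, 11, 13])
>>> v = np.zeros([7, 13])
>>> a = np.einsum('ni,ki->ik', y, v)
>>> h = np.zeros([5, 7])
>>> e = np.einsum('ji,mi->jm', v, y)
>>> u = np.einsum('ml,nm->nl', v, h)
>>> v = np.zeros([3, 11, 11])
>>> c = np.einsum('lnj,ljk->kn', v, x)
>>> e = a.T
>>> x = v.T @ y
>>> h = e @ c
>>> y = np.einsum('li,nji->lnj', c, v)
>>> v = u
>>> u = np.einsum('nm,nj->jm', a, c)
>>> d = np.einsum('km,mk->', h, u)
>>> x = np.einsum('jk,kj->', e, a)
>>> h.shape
(7, 11)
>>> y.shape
(13, 3, 11)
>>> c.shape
(13, 11)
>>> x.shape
()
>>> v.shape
(5, 13)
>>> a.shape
(13, 7)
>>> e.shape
(7, 13)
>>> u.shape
(11, 7)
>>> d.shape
()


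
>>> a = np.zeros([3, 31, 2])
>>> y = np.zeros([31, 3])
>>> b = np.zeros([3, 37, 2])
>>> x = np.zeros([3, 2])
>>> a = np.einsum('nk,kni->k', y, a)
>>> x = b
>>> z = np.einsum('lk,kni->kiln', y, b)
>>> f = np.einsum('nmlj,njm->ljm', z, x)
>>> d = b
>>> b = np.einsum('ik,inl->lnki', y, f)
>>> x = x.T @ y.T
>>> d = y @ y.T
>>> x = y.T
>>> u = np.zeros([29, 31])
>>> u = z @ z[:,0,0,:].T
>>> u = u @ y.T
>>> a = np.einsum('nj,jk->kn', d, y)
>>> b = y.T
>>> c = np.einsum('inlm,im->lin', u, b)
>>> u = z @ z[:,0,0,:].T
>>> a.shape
(3, 31)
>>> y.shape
(31, 3)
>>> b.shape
(3, 31)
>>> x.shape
(3, 31)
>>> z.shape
(3, 2, 31, 37)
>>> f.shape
(31, 37, 2)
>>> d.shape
(31, 31)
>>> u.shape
(3, 2, 31, 3)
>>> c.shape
(31, 3, 2)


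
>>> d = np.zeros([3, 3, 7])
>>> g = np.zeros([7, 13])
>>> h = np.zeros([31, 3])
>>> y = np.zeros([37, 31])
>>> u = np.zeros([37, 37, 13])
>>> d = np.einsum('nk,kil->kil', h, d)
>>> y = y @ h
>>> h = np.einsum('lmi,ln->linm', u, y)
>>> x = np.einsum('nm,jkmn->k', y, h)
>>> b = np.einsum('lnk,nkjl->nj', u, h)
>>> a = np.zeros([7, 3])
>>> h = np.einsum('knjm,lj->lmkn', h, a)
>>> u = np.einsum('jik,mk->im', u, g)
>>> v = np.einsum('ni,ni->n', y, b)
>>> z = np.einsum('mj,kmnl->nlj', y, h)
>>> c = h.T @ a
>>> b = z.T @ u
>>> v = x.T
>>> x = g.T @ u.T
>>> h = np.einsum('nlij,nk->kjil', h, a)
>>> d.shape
(3, 3, 7)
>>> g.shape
(7, 13)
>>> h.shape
(3, 13, 37, 37)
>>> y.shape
(37, 3)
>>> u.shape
(37, 7)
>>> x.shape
(13, 37)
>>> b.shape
(3, 13, 7)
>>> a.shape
(7, 3)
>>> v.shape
(13,)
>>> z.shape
(37, 13, 3)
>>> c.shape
(13, 37, 37, 3)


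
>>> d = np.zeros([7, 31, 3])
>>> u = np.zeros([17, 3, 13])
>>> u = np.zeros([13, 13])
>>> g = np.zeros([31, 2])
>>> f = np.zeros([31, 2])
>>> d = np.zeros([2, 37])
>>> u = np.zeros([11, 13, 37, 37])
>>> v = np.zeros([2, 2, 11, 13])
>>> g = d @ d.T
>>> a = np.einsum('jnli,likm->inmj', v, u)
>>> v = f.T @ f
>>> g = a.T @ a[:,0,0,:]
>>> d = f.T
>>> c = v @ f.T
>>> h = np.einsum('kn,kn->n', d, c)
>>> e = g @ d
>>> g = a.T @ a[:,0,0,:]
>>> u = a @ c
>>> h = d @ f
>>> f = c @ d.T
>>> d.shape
(2, 31)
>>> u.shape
(13, 2, 37, 31)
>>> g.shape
(2, 37, 2, 2)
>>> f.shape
(2, 2)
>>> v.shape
(2, 2)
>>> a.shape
(13, 2, 37, 2)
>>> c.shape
(2, 31)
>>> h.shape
(2, 2)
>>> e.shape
(2, 37, 2, 31)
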